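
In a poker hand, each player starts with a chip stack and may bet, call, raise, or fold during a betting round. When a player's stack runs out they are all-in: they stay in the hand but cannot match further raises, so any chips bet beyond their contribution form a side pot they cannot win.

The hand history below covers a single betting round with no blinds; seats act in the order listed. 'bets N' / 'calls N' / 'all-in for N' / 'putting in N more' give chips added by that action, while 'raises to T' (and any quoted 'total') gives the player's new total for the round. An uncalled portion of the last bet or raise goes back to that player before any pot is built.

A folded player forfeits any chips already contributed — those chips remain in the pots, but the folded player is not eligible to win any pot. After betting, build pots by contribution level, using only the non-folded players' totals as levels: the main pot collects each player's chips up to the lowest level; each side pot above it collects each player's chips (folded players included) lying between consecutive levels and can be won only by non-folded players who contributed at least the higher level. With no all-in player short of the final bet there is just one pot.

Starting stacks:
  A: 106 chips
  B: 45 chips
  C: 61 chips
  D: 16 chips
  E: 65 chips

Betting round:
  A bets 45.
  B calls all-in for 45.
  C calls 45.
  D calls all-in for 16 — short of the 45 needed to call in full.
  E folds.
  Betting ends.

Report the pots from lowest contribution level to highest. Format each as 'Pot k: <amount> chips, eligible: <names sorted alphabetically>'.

Pot 1: 64 chips, eligible: A, B, C, D
Pot 2: 87 chips, eligible: A, B, C

Derivation:
Contributions: A=45, B=45, C=45, D=16
Folded: E
Pot levels (distinct totals of non-folded players): 16, 45
Layer 1-16: 16 each from A, B, C, D = 16*4 = 64 chips; eligible A, B, C, D
Layer 17-45: 29 each from A, B, C = 29*3 = 87 chips; eligible A, B, C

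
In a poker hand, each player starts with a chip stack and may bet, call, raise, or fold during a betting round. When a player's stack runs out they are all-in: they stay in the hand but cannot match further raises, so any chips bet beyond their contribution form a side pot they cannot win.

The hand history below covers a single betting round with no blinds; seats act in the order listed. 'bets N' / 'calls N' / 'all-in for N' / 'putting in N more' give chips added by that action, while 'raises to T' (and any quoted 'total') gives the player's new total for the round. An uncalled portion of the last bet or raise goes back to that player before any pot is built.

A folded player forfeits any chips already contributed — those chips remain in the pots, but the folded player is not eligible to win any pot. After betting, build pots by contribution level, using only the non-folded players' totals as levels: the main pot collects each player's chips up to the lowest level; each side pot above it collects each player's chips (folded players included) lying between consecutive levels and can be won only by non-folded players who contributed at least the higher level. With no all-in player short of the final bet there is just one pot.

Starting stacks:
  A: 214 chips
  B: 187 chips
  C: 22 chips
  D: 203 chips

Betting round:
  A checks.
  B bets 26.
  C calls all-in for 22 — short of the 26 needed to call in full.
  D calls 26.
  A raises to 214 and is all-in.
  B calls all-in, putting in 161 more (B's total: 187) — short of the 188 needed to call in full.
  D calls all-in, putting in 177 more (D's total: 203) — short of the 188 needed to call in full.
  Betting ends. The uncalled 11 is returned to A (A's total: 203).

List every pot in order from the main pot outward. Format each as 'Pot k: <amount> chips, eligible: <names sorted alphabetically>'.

Contributions (after 11 returned to A): A=203, B=187, C=22, D=203
Pot levels (distinct totals of non-folded players): 22, 187, 203
Layer 1-22: 22 each from A, B, C, D = 22*4 = 88 chips; eligible A, B, C, D
Layer 23-187: 165 each from A, B, D = 165*3 = 495 chips; eligible A, B, D
Layer 188-203: 16 each from A, D = 16*2 = 32 chips; eligible A, D

Pot 1: 88 chips, eligible: A, B, C, D
Pot 2: 495 chips, eligible: A, B, D
Pot 3: 32 chips, eligible: A, D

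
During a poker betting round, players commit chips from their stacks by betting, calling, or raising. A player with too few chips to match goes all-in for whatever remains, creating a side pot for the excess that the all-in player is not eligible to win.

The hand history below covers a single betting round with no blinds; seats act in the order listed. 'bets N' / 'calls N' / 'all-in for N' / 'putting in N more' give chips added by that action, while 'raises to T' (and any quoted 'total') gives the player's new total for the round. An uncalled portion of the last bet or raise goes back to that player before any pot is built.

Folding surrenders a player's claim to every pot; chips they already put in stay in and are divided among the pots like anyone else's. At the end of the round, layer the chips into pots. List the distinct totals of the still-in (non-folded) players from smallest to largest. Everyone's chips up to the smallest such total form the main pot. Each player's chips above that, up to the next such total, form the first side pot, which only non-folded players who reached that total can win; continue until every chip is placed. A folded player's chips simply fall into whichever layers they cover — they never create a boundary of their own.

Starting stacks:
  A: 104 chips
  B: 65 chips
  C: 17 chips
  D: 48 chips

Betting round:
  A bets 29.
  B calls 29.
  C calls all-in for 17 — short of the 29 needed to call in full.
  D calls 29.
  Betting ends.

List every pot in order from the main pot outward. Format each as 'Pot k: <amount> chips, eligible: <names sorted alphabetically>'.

Pot 1: 68 chips, eligible: A, B, C, D
Pot 2: 36 chips, eligible: A, B, D

Derivation:
Contributions: A=29, B=29, C=17, D=29
Pot levels (distinct totals of non-folded players): 17, 29
Layer 1-17: 17 each from A, B, C, D = 17*4 = 68 chips; eligible A, B, C, D
Layer 18-29: 12 each from A, B, D = 12*3 = 36 chips; eligible A, B, D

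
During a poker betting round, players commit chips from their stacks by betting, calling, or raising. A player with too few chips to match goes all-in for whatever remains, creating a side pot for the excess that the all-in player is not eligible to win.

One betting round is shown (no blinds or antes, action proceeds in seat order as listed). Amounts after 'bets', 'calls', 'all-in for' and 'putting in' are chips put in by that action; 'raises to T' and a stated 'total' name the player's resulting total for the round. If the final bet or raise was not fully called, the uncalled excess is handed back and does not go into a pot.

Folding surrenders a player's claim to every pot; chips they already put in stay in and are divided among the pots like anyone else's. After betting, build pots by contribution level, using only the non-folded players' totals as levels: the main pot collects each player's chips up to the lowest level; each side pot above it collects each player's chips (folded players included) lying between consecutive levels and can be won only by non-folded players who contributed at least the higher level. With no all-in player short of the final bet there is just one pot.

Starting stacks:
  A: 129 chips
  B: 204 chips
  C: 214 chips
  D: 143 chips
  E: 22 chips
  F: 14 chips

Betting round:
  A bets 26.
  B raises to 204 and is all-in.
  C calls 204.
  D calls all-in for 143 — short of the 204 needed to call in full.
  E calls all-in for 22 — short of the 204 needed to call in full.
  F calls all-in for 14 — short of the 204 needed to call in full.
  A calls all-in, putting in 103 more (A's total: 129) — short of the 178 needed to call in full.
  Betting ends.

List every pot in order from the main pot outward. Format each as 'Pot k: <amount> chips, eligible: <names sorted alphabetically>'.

Contributions: A=129, B=204, C=204, D=143, E=22, F=14
Pot levels (distinct totals of non-folded players): 14, 22, 129, 143, 204
Layer 1-14: 14 each from A, B, C, D, E, F = 14*6 = 84 chips; eligible A, B, C, D, E, F
Layer 15-22: 8 each from A, B, C, D, E = 8*5 = 40 chips; eligible A, B, C, D, E
Layer 23-129: 107 each from A, B, C, D = 107*4 = 428 chips; eligible A, B, C, D
Layer 130-143: 14 each from B, C, D = 14*3 = 42 chips; eligible B, C, D
Layer 144-204: 61 each from B, C = 61*2 = 122 chips; eligible B, C

Pot 1: 84 chips, eligible: A, B, C, D, E, F
Pot 2: 40 chips, eligible: A, B, C, D, E
Pot 3: 428 chips, eligible: A, B, C, D
Pot 4: 42 chips, eligible: B, C, D
Pot 5: 122 chips, eligible: B, C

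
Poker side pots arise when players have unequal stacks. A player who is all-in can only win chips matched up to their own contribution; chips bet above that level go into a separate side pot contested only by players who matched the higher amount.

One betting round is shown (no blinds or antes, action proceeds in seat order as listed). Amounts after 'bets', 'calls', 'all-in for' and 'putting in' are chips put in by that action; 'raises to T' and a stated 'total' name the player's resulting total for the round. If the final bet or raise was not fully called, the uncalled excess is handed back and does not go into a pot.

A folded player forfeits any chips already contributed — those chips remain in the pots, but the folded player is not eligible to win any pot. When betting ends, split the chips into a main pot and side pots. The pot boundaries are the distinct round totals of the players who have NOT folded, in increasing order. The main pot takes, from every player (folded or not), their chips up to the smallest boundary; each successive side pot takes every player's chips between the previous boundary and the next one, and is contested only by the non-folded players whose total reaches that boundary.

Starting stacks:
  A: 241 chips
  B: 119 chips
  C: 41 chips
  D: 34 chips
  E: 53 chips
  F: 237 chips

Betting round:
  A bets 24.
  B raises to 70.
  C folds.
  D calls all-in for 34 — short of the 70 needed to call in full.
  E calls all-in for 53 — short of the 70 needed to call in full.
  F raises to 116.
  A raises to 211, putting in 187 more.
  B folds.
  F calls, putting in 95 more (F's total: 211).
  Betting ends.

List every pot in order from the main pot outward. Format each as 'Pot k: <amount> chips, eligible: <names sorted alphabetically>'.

Contributions: A=211, B=70, D=34, E=53, F=211
Folded: B, C
Pot levels (distinct totals of non-folded players): 34, 53, 211
Layer 1-34: 34 each from A, B, D, E, F = 34*5 = 170 chips; eligible A, D, E, F
Layer 35-53: 19 each from A, B, E, F = 19*4 = 76 chips; eligible A, E, F
Layer 54-211: A 158 + B 17 + F 158 = 333 chips; eligible A, F

Pot 1: 170 chips, eligible: A, D, E, F
Pot 2: 76 chips, eligible: A, E, F
Pot 3: 333 chips, eligible: A, F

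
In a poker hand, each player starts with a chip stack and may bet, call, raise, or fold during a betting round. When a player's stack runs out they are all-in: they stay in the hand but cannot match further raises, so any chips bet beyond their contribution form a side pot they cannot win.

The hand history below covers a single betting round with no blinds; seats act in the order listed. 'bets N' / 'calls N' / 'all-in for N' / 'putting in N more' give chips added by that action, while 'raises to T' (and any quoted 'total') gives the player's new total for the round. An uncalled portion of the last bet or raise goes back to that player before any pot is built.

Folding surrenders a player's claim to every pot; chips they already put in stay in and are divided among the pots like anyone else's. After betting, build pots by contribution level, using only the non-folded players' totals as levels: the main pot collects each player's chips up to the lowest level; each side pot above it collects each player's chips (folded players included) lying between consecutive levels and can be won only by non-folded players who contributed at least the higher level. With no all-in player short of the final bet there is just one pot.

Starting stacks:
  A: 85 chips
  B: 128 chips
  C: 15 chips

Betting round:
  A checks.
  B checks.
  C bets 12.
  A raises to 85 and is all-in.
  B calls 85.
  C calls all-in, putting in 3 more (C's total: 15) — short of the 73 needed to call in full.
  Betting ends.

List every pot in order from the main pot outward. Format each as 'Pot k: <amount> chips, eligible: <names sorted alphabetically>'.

Pot 1: 45 chips, eligible: A, B, C
Pot 2: 140 chips, eligible: A, B

Derivation:
Contributions: A=85, B=85, C=15
Pot levels (distinct totals of non-folded players): 15, 85
Layer 1-15: 15 each from A, B, C = 15*3 = 45 chips; eligible A, B, C
Layer 16-85: 70 each from A, B = 70*2 = 140 chips; eligible A, B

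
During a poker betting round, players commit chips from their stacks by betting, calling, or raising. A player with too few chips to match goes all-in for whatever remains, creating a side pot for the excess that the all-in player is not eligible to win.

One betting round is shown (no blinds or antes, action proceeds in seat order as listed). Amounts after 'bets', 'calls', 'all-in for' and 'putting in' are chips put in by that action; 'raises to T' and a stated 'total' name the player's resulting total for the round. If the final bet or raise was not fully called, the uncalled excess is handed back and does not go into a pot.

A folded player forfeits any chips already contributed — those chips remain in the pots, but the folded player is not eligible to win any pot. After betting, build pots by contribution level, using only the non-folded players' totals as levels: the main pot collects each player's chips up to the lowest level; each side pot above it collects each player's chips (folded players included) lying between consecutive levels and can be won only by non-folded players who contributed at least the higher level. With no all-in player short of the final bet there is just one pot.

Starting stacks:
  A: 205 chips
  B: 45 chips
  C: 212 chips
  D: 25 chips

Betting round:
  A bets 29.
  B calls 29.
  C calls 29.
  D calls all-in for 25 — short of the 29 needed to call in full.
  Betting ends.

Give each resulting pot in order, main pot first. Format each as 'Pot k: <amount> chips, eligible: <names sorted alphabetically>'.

Contributions: A=29, B=29, C=29, D=25
Pot levels (distinct totals of non-folded players): 25, 29
Layer 1-25: 25 each from A, B, C, D = 25*4 = 100 chips; eligible A, B, C, D
Layer 26-29: 4 each from A, B, C = 4*3 = 12 chips; eligible A, B, C

Pot 1: 100 chips, eligible: A, B, C, D
Pot 2: 12 chips, eligible: A, B, C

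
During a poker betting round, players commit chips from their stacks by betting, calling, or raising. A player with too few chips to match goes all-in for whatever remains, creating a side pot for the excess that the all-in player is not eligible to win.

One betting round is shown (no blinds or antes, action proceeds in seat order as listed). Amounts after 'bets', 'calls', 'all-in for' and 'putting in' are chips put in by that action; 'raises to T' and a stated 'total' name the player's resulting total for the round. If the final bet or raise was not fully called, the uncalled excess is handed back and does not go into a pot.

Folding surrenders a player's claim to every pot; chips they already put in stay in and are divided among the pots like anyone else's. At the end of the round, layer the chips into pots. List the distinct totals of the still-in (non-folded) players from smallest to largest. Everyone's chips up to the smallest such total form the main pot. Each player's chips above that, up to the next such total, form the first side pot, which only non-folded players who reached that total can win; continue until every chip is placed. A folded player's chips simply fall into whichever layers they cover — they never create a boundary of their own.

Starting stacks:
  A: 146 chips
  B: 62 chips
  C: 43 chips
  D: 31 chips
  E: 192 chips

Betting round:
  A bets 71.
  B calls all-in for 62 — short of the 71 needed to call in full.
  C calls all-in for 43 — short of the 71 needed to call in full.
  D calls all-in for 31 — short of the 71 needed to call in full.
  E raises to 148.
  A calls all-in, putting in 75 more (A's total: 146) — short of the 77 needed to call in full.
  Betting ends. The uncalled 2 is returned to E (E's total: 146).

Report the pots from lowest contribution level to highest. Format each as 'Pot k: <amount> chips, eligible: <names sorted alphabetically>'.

Pot 1: 155 chips, eligible: A, B, C, D, E
Pot 2: 48 chips, eligible: A, B, C, E
Pot 3: 57 chips, eligible: A, B, E
Pot 4: 168 chips, eligible: A, E

Derivation:
Contributions (after 2 returned to E): A=146, B=62, C=43, D=31, E=146
Pot levels (distinct totals of non-folded players): 31, 43, 62, 146
Layer 1-31: 31 each from A, B, C, D, E = 31*5 = 155 chips; eligible A, B, C, D, E
Layer 32-43: 12 each from A, B, C, E = 12*4 = 48 chips; eligible A, B, C, E
Layer 44-62: 19 each from A, B, E = 19*3 = 57 chips; eligible A, B, E
Layer 63-146: 84 each from A, E = 84*2 = 168 chips; eligible A, E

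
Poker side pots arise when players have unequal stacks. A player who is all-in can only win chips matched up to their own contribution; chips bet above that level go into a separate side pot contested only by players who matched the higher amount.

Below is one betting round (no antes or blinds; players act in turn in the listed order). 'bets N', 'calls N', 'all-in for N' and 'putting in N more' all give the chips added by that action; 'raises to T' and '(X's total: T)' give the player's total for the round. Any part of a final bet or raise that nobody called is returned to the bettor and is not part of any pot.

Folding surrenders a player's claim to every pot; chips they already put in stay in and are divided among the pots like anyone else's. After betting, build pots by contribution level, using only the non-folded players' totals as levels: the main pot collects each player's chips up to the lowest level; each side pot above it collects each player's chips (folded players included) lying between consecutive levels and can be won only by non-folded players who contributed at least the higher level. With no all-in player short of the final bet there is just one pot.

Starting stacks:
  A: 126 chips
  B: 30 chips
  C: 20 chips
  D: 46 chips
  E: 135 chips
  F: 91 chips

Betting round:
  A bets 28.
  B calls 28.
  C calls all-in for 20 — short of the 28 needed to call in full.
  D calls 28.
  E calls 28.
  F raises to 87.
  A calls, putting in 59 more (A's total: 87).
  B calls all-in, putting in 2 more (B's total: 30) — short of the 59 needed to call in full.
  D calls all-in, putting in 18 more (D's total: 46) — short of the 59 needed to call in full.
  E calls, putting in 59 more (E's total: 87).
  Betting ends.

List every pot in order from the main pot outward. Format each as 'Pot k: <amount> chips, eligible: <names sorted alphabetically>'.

Contributions: A=87, B=30, C=20, D=46, E=87, F=87
Pot levels (distinct totals of non-folded players): 20, 30, 46, 87
Layer 1-20: 20 each from A, B, C, D, E, F = 20*6 = 120 chips; eligible A, B, C, D, E, F
Layer 21-30: 10 each from A, B, D, E, F = 10*5 = 50 chips; eligible A, B, D, E, F
Layer 31-46: 16 each from A, D, E, F = 16*4 = 64 chips; eligible A, D, E, F
Layer 47-87: 41 each from A, E, F = 41*3 = 123 chips; eligible A, E, F

Pot 1: 120 chips, eligible: A, B, C, D, E, F
Pot 2: 50 chips, eligible: A, B, D, E, F
Pot 3: 64 chips, eligible: A, D, E, F
Pot 4: 123 chips, eligible: A, E, F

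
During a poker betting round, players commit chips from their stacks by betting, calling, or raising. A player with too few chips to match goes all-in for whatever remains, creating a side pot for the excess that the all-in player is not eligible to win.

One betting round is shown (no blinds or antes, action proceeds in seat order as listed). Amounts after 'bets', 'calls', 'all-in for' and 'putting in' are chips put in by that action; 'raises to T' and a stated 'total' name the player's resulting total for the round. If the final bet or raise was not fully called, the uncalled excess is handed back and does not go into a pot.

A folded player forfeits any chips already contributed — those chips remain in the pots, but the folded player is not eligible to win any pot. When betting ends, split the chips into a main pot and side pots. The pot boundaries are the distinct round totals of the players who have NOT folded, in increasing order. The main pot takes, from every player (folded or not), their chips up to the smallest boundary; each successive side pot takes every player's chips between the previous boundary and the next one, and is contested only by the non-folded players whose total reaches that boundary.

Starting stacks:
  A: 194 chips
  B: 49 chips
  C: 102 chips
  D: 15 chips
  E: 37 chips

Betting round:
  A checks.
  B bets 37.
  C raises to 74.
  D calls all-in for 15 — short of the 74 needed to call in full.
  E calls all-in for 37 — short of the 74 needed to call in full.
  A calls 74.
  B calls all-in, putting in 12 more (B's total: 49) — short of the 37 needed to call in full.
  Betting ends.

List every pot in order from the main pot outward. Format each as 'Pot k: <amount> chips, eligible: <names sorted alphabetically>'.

Pot 1: 75 chips, eligible: A, B, C, D, E
Pot 2: 88 chips, eligible: A, B, C, E
Pot 3: 36 chips, eligible: A, B, C
Pot 4: 50 chips, eligible: A, C

Derivation:
Contributions: A=74, B=49, C=74, D=15, E=37
Pot levels (distinct totals of non-folded players): 15, 37, 49, 74
Layer 1-15: 15 each from A, B, C, D, E = 15*5 = 75 chips; eligible A, B, C, D, E
Layer 16-37: 22 each from A, B, C, E = 22*4 = 88 chips; eligible A, B, C, E
Layer 38-49: 12 each from A, B, C = 12*3 = 36 chips; eligible A, B, C
Layer 50-74: 25 each from A, C = 25*2 = 50 chips; eligible A, C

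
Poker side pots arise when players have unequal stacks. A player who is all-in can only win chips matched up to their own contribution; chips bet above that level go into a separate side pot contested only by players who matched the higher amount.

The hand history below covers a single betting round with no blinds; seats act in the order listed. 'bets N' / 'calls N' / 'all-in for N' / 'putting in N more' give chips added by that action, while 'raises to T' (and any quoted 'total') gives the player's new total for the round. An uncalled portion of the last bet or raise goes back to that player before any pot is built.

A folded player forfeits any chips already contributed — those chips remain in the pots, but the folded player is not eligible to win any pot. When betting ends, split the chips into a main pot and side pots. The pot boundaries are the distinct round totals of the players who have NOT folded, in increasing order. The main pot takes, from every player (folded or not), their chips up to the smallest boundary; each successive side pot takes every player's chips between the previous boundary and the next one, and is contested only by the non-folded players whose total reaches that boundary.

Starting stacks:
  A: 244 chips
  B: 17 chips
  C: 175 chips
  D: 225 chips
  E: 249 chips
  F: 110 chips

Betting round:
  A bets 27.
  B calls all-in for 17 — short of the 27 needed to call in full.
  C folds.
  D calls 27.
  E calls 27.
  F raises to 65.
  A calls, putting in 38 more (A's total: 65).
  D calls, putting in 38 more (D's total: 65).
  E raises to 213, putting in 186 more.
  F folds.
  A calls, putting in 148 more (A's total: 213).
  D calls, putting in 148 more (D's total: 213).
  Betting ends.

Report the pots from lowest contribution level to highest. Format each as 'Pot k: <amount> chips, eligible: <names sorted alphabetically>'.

Contributions: A=213, B=17, D=213, E=213, F=65
Folded: C, F
Pot levels (distinct totals of non-folded players): 17, 213
Layer 1-17: 17 each from A, B, D, E, F = 17*5 = 85 chips; eligible A, B, D, E
Layer 18-213: A 196 + D 196 + E 196 + F 48 = 636 chips; eligible A, D, E

Pot 1: 85 chips, eligible: A, B, D, E
Pot 2: 636 chips, eligible: A, D, E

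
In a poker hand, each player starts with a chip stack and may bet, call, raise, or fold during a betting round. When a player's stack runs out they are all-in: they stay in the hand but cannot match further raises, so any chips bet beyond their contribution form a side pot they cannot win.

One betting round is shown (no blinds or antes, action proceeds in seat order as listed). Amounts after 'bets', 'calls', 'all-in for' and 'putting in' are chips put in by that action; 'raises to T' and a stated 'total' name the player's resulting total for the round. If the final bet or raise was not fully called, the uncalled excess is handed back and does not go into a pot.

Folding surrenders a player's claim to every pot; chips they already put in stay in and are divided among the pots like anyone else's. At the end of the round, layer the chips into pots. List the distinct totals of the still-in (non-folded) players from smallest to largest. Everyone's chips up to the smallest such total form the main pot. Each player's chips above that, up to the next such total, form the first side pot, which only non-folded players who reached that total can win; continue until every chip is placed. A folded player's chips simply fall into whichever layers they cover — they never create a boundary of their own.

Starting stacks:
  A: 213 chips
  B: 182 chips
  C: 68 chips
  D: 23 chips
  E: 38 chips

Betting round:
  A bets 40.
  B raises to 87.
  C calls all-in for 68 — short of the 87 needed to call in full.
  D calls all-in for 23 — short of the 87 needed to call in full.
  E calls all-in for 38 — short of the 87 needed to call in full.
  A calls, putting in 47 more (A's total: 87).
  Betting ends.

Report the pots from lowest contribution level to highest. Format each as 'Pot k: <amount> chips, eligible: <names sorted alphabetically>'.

Pot 1: 115 chips, eligible: A, B, C, D, E
Pot 2: 60 chips, eligible: A, B, C, E
Pot 3: 90 chips, eligible: A, B, C
Pot 4: 38 chips, eligible: A, B

Derivation:
Contributions: A=87, B=87, C=68, D=23, E=38
Pot levels (distinct totals of non-folded players): 23, 38, 68, 87
Layer 1-23: 23 each from A, B, C, D, E = 23*5 = 115 chips; eligible A, B, C, D, E
Layer 24-38: 15 each from A, B, C, E = 15*4 = 60 chips; eligible A, B, C, E
Layer 39-68: 30 each from A, B, C = 30*3 = 90 chips; eligible A, B, C
Layer 69-87: 19 each from A, B = 19*2 = 38 chips; eligible A, B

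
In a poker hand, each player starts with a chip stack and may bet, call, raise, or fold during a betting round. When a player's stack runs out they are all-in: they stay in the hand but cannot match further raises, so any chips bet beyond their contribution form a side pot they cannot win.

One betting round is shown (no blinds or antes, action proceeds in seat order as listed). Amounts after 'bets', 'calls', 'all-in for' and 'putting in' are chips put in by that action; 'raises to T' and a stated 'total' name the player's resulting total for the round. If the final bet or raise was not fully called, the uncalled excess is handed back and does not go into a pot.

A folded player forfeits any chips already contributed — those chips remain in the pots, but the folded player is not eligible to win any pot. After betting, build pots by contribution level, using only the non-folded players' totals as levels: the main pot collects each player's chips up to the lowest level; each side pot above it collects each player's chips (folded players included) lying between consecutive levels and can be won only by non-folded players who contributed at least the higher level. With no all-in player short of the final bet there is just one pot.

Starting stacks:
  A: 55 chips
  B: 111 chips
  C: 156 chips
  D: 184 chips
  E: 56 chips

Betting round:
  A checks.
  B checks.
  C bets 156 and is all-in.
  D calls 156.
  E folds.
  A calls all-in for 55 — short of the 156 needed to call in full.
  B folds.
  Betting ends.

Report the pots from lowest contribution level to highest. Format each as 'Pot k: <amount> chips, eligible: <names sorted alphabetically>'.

Contributions: A=55, C=156, D=156
Folded: B, E
Pot levels (distinct totals of non-folded players): 55, 156
Layer 1-55: 55 each from A, C, D = 55*3 = 165 chips; eligible A, C, D
Layer 56-156: 101 each from C, D = 101*2 = 202 chips; eligible C, D

Pot 1: 165 chips, eligible: A, C, D
Pot 2: 202 chips, eligible: C, D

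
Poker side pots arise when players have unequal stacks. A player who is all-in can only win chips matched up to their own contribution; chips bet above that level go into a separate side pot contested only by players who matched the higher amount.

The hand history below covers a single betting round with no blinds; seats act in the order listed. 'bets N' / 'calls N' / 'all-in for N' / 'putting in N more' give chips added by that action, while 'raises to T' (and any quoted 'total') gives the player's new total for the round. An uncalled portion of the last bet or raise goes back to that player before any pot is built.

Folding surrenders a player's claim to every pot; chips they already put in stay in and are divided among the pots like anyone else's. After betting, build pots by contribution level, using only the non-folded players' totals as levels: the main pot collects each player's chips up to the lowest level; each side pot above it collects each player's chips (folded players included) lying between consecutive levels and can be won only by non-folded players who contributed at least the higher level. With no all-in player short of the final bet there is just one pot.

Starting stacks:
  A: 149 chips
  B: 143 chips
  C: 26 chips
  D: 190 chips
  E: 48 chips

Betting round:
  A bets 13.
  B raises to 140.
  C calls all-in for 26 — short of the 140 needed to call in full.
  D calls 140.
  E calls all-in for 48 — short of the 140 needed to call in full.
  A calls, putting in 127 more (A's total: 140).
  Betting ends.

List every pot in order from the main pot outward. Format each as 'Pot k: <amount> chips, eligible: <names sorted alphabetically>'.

Contributions: A=140, B=140, C=26, D=140, E=48
Pot levels (distinct totals of non-folded players): 26, 48, 140
Layer 1-26: 26 each from A, B, C, D, E = 26*5 = 130 chips; eligible A, B, C, D, E
Layer 27-48: 22 each from A, B, D, E = 22*4 = 88 chips; eligible A, B, D, E
Layer 49-140: 92 each from A, B, D = 92*3 = 276 chips; eligible A, B, D

Pot 1: 130 chips, eligible: A, B, C, D, E
Pot 2: 88 chips, eligible: A, B, D, E
Pot 3: 276 chips, eligible: A, B, D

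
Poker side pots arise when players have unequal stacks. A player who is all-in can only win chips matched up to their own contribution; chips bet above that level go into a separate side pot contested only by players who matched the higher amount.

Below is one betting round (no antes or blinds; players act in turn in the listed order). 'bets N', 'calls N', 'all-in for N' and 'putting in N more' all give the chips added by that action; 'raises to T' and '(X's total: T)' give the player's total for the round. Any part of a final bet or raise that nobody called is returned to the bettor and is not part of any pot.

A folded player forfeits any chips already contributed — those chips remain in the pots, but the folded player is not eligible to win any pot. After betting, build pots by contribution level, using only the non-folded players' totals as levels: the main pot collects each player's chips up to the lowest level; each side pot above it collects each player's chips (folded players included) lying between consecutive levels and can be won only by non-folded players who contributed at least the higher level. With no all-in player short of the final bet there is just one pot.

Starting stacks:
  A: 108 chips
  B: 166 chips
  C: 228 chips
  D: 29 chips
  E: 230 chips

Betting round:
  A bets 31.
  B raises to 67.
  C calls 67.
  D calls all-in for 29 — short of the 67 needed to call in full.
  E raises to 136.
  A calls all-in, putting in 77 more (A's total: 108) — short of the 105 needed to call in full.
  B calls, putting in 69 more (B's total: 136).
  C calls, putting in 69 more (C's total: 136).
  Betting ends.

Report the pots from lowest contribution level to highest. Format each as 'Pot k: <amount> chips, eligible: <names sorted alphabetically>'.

Pot 1: 145 chips, eligible: A, B, C, D, E
Pot 2: 316 chips, eligible: A, B, C, E
Pot 3: 84 chips, eligible: B, C, E

Derivation:
Contributions: A=108, B=136, C=136, D=29, E=136
Pot levels (distinct totals of non-folded players): 29, 108, 136
Layer 1-29: 29 each from A, B, C, D, E = 29*5 = 145 chips; eligible A, B, C, D, E
Layer 30-108: 79 each from A, B, C, E = 79*4 = 316 chips; eligible A, B, C, E
Layer 109-136: 28 each from B, C, E = 28*3 = 84 chips; eligible B, C, E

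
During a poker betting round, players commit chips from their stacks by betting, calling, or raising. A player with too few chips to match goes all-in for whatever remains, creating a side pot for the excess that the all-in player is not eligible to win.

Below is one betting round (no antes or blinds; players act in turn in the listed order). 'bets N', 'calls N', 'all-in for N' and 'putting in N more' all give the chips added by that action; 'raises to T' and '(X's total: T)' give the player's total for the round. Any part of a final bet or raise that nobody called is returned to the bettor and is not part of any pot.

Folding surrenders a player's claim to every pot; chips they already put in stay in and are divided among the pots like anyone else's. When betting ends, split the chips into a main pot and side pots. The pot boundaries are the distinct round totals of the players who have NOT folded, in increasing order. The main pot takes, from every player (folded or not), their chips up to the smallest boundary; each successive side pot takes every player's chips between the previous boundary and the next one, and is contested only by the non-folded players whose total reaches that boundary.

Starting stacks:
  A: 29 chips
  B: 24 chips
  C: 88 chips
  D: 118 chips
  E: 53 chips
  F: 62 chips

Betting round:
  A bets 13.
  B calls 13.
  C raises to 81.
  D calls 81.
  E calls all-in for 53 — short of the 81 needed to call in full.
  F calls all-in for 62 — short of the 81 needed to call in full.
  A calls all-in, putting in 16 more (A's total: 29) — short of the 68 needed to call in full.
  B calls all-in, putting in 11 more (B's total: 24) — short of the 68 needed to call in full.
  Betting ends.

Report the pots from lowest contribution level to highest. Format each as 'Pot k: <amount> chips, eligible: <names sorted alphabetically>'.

Pot 1: 144 chips, eligible: A, B, C, D, E, F
Pot 2: 25 chips, eligible: A, C, D, E, F
Pot 3: 96 chips, eligible: C, D, E, F
Pot 4: 27 chips, eligible: C, D, F
Pot 5: 38 chips, eligible: C, D

Derivation:
Contributions: A=29, B=24, C=81, D=81, E=53, F=62
Pot levels (distinct totals of non-folded players): 24, 29, 53, 62, 81
Layer 1-24: 24 each from A, B, C, D, E, F = 24*6 = 144 chips; eligible A, B, C, D, E, F
Layer 25-29: 5 each from A, C, D, E, F = 5*5 = 25 chips; eligible A, C, D, E, F
Layer 30-53: 24 each from C, D, E, F = 24*4 = 96 chips; eligible C, D, E, F
Layer 54-62: 9 each from C, D, F = 9*3 = 27 chips; eligible C, D, F
Layer 63-81: 19 each from C, D = 19*2 = 38 chips; eligible C, D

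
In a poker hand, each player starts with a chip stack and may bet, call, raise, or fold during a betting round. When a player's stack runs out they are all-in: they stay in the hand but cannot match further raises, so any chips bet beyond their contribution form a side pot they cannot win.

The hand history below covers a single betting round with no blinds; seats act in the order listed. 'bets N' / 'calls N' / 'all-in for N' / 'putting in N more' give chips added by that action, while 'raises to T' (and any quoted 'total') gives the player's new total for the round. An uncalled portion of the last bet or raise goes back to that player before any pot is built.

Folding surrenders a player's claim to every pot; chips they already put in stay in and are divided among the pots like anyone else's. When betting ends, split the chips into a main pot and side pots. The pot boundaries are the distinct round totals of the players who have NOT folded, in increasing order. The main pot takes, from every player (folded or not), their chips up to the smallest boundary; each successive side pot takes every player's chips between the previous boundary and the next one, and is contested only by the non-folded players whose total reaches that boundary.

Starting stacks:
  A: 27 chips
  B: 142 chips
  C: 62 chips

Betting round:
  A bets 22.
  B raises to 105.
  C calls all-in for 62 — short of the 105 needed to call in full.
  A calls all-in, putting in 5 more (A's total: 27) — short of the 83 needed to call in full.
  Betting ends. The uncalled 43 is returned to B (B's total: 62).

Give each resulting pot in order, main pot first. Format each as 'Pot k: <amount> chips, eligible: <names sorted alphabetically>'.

Contributions (after 43 returned to B): A=27, B=62, C=62
Pot levels (distinct totals of non-folded players): 27, 62
Layer 1-27: 27 each from A, B, C = 27*3 = 81 chips; eligible A, B, C
Layer 28-62: 35 each from B, C = 35*2 = 70 chips; eligible B, C

Pot 1: 81 chips, eligible: A, B, C
Pot 2: 70 chips, eligible: B, C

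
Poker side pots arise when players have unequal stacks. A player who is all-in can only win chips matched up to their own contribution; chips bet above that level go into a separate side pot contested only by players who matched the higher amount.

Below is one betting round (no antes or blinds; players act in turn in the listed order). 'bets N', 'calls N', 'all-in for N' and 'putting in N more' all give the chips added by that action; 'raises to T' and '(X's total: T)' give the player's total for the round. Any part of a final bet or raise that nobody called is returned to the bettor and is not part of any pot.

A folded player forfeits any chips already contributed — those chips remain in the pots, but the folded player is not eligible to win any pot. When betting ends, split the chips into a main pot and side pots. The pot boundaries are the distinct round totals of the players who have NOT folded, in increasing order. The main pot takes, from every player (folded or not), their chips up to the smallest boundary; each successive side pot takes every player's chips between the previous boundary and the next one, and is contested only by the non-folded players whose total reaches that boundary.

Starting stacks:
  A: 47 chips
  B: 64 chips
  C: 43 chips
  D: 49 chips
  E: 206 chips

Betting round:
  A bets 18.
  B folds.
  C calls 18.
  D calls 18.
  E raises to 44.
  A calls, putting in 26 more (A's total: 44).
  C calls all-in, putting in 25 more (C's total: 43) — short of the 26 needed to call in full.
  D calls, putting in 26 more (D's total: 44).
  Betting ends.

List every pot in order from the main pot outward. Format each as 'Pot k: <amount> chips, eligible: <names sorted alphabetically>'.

Pot 1: 172 chips, eligible: A, C, D, E
Pot 2: 3 chips, eligible: A, D, E

Derivation:
Contributions: A=44, C=43, D=44, E=44
Folded: B
Pot levels (distinct totals of non-folded players): 43, 44
Layer 1-43: 43 each from A, C, D, E = 43*4 = 172 chips; eligible A, C, D, E
Layer 44-44: 1 each from A, D, E = 1*3 = 3 chips; eligible A, D, E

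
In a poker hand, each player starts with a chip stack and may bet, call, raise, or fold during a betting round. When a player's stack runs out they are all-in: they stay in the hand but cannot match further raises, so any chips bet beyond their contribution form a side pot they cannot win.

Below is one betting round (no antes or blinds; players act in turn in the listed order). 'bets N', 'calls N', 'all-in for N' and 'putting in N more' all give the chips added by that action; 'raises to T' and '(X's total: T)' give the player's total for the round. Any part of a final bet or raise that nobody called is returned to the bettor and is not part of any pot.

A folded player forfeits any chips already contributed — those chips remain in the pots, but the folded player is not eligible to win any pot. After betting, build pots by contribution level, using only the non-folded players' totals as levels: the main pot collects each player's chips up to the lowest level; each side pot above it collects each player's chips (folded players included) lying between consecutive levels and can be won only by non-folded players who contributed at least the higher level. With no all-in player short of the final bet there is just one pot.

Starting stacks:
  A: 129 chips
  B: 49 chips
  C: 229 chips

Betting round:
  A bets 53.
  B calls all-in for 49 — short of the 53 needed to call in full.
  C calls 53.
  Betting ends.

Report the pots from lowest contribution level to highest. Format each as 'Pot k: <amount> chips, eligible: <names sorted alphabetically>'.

Pot 1: 147 chips, eligible: A, B, C
Pot 2: 8 chips, eligible: A, C

Derivation:
Contributions: A=53, B=49, C=53
Pot levels (distinct totals of non-folded players): 49, 53
Layer 1-49: 49 each from A, B, C = 49*3 = 147 chips; eligible A, B, C
Layer 50-53: 4 each from A, C = 4*2 = 8 chips; eligible A, C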